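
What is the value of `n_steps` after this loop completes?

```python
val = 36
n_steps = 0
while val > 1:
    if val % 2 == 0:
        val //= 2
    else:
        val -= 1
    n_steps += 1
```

Steps to reduce 36 to 1
`n_steps` takes the values: 0 → 1 → 2 → 3 → 4 → 5 → 6

Answer: 6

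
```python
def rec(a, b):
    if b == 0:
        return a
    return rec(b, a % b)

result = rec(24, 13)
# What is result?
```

rec(24, 13) -> rec(13, 11) -> rec(11, 2) -> rec(2, 1) -> rec(1, 0) -> 1

Answer: 1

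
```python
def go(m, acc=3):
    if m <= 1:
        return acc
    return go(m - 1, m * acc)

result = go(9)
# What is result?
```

Accumulator trace (n, acc): (9, 3) -> (8, 27) -> (7, 216) -> (6, 1512) -> (5, 9072) -> (4, 45360) -> (3, 181440) -> (2, 544320) -> (1, 1088640) -> return 1088640

Answer: 1088640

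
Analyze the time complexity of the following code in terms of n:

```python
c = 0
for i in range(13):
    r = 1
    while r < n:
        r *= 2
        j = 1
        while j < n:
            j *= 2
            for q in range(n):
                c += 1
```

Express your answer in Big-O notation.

Each loop level contributes: 1 × log n × log n × n. Multiplying the contributions gives O(n log² n).

Answer: O(n log² n)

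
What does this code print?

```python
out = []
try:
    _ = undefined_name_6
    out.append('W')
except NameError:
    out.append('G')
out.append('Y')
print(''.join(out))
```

Execution trace: 'G' (except NameError) → 'Y' (after the try/except). Output: GY

Answer: GY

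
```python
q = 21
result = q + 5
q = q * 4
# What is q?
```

Trace:
`q = 21` → q = 21
`result = q + 5` → result = 26
`q = q * 4` → q = 84
So q = 84

Answer: 84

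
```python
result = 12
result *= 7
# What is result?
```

Trace:
`result = 12` → result = 12
`result *= 7` → result = 84
So result = 84

Answer: 84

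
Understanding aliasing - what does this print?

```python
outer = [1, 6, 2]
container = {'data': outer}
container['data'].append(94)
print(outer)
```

Key concept: dict holds reference to list.
Step by step:
`outer = [1, 6, 2]` → outer = [1, 6, 2]
`container = {'data': outer}` → container = {'data': [1, 6, 2]}
`container['data'].append(94)` → outer = [1, 6, 2, 94]; container = {'data': [1, 6, 2, 94]}
`print(outer)` → prints [1, 6, 2, 94]

Answer: [1, 6, 2, 94]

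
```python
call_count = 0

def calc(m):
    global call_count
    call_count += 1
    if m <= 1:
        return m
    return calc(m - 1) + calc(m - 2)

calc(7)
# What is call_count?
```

Calls(m) = 1 + Calls(m-1) + Calls(m-2); Calls(0)=Calls(1)=1. For m=7 this gives 41.

Answer: 41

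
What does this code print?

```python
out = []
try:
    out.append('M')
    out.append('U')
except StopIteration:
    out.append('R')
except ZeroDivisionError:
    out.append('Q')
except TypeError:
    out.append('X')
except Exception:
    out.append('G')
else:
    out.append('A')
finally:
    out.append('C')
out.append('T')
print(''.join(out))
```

Execution trace: 'M' (try body) → 'U' (try body, no exception) → 'A' (else) → 'C' (finally) → 'T' (after the try/except). Output: MUACT

Answer: MUACT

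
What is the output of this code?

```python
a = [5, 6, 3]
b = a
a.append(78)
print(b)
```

Key concept: basic list aliasing.
Step by step:
`a = [5, 6, 3]` → a = [5, 6, 3]
`b = a` → b = [5, 6, 3] (same object as a)
`a.append(78)` → a = [5, 6, 3, 78] (same object as b); b = [5, 6, 3, 78] (same object as a)
`print(b)` → prints [5, 6, 3, 78]

Answer: [5, 6, 3, 78]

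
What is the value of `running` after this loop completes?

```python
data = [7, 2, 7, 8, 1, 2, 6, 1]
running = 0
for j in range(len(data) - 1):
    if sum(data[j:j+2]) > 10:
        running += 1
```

Count windows with sum > 10
`running` takes the values: 0 → 1

Answer: 1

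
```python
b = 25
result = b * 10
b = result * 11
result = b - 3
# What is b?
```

Trace:
`b = 25` → b = 25
`result = b * 10` → result = 250
`b = result * 11` → b = 2750
`result = b - 3` → result = 2747
So b = 2750

Answer: 2750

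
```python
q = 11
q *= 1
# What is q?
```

Trace:
`q = 11` → q = 11
`q *= 1` → q = 11
So q = 11

Answer: 11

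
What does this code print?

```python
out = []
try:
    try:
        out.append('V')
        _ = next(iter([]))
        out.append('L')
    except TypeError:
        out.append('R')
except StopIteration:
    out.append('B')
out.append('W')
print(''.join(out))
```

Execution trace: 'V' (try body) → 'B' (outer except StopIteration) → 'W' (after the try/except). Output: VBW

Answer: VBW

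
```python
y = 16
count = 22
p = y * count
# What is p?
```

Trace:
`y = 16` → y = 16
`count = 22` → count = 22
`p = y * count` → p = 352
So p = 352

Answer: 352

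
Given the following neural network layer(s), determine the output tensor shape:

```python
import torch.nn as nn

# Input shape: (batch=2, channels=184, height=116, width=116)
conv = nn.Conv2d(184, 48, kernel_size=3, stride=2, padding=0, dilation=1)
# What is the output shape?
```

Input: (2, 184, 116, 116) -> Output: (2, 48, 57, 57)

Answer: (2, 48, 57, 57)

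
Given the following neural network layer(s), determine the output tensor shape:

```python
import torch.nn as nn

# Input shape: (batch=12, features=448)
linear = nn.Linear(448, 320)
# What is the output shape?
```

Input: (12, 448) -> Output: (12, 320)

Answer: (12, 320)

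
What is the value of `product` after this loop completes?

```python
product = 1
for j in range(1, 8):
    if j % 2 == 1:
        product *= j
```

Product of odd numbers 1 to 7
`product` takes the values: 1 → 3 → 15 → 105

Answer: 105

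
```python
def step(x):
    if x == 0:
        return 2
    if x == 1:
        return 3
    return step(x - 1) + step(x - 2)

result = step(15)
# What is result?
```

Build up from base cases: step(0)=2, step(1)=3, step(2)=5, step(3)=8, step(4)=13, step(5)=21, step(6)=34, ..., step(15)=2584

Answer: 2584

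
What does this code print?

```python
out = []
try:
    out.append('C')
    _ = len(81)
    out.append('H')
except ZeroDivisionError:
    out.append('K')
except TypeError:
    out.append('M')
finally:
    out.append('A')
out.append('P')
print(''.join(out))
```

Execution trace: 'C' (try body) → 'M' (except TypeError) → 'A' (finally) → 'P' (after the try/except). Output: CMAP

Answer: CMAP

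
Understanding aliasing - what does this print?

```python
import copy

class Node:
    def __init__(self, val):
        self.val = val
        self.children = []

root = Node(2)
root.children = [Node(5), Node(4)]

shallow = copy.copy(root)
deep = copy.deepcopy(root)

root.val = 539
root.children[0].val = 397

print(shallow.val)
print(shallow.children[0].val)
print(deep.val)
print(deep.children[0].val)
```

Key concept: deep copy with custom objects.
Step by step:
`root = Node(2)` → root = Node(val=2, children=[])
`root.children = [Node(5), Node(4)]` → root = Node(val=2, children=[Node(val=5, children=[]), Node(val=4, children=[])])
`shallow = copy.copy(root)` → shallow = Node(val=2, children=[Node(val=5, children=[]), Node(val=4, children=[])])
`deep = copy.deepcopy(root)` → deep = Node(val=2, children=[Node(val=5, children=[]), Node(val=4, children=[])])
`root.val = 539` → root = Node(val=539, children=[Node(val=5, children=[]), Node(val=4, children=[])])
`root.children[0].val = 397` → root = Node(val=539, children=[Node(val=397, children=[]), Node(val=4, children=[])]); shallow = Node(val=2, children=[Node(val=397, children=[]), Node(val=4, children=[])])
`print(shallow.val)` → prints 2
`print(shallow.children[0].val)` → prints 397
`print(deep.val)` → prints 2
`print(deep.children[0].val)` → prints 5

Answer:
2
397
2
5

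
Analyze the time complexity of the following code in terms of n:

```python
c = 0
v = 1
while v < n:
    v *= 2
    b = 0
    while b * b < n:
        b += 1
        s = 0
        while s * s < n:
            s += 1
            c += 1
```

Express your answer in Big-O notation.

Each loop level contributes: log n × √n × √n. Multiplying the contributions gives O(n log n).

Answer: O(n log n)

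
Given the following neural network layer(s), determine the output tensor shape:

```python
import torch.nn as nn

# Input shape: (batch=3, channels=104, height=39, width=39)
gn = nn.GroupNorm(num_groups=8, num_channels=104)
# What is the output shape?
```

Input: (3, 104, 39, 39) -> Output: (3, 104, 39, 39)

Answer: (3, 104, 39, 39)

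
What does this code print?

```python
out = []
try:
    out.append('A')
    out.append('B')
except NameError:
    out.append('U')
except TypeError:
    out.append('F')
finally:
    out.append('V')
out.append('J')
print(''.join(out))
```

Execution trace: 'A' (try body) → 'B' (try body, no exception) → 'V' (finally) → 'J' (after the try/except). Output: ABVJ

Answer: ABVJ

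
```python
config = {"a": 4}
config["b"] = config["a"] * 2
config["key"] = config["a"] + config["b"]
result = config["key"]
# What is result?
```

Trace:
`config = {"a": 4}` → config = {'a': 4}
`config["b"] = config["a"] * 2` → config = {'a': 4, 'b': 8}
`config["key"] = config["a"] + config["b"]` → config = {'a': 4, 'b': 8, 'key': 12}
`result = config["key"]` → result = 12
So result = 12

Answer: 12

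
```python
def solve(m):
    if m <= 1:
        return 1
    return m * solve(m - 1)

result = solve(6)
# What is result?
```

solve(6) = 6 * 5 * 4 * 3 * 2 * 1 = 720

Answer: 720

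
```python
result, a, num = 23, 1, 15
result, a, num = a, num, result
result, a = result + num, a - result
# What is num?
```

Trace:
`result, a, num = 23, 1, 15` → result = 23; a = 1; num = 15
`result, a, num = a, num, result` → result = 1; a = 15; num = 23
`result, a = result + num, a - result` → result = 24; a = 14
So num = 23

Answer: 23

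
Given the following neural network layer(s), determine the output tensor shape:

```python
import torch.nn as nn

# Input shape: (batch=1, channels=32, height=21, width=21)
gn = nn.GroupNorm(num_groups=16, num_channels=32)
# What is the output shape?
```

Input: (1, 32, 21, 21) -> Output: (1, 32, 21, 21)

Answer: (1, 32, 21, 21)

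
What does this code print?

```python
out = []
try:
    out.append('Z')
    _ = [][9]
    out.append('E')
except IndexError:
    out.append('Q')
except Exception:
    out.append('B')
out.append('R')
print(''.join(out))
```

Execution trace: 'Z' (try body) → 'Q' (except IndexError) → 'R' (after the try/except). Output: ZQR

Answer: ZQR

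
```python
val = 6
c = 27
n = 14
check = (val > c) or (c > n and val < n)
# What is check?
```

Trace:
`val = 6` → val = 6
`c = 27` → c = 27
`n = 14` → n = 14
`check = (val > c) or (c > n and val < n)` → check = True
So check = True

Answer: True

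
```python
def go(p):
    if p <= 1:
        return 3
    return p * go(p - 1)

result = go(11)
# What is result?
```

go(11) = 11 * 10 * 9 * 8 * 7 * 6 * 5 * 4 * 3 * 2 * 3 = 119750400

Answer: 119750400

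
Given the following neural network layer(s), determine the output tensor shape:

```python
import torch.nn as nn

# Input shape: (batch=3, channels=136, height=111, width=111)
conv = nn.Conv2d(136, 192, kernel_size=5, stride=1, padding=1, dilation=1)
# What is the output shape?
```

Input: (3, 136, 111, 111) -> Output: (3, 192, 109, 109)

Answer: (3, 192, 109, 109)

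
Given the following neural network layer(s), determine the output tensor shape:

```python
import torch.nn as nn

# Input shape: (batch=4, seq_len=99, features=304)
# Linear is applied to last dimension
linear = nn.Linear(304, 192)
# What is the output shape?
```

Input: (4, 99, 304) -> Output: (4, 99, 192)

Answer: (4, 99, 192)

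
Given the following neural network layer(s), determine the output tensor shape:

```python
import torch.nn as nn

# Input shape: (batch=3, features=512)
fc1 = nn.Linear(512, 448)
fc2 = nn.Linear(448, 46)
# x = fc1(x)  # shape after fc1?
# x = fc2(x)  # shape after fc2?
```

Input: (3, 512) -> after fc1: (3, 448) -> Output: (3, 46)

Answer: (3, 46)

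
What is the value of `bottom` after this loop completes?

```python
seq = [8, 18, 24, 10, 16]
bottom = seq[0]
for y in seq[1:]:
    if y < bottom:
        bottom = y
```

Minimum of [8, 18, 24, 10, 16]
`bottom` takes the values: 8

Answer: 8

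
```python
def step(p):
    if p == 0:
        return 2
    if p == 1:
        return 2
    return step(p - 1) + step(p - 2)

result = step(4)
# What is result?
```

Build up from base cases: step(0)=2, step(1)=2, step(2)=4, step(3)=6, step(4)=10

Answer: 10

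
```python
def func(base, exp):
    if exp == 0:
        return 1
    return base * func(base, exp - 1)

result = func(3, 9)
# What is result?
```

func(3, 9) = 3 * 3 * 3 * 3 * 3 * 3 * 3 * 3 * 3 = 19683

Answer: 19683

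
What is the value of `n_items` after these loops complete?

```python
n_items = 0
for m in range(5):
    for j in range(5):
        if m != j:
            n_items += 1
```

5² - 5 (exclude diagonal)
`n_items` takes the values: 0 → 1 → 2 → 3 → 4 → 5 → 6 → 7 → 8 → 9 → 10 → 11 → 12 → 13 → 14 → 15 → 16 → 17 → 18 → 19 → 20

Answer: 20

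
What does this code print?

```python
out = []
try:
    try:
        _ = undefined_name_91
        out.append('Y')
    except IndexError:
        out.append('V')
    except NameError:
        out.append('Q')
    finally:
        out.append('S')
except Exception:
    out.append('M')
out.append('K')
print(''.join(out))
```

Execution trace: 'Q' (inner except NameError) → 'S' (inner finally) → 'K' (after the try/except). Output: QSK

Answer: QSK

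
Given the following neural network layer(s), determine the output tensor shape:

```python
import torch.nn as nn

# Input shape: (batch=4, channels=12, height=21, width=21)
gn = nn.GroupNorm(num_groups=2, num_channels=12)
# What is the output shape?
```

Input: (4, 12, 21, 21) -> Output: (4, 12, 21, 21)

Answer: (4, 12, 21, 21)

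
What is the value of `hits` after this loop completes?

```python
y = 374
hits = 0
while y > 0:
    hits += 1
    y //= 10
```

Count digits by repeated division by 10
`hits` takes the values: 0 → 1 → 2 → 3

Answer: 3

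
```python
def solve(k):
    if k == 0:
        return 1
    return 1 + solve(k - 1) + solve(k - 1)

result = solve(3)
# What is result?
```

solve(k) = 1 + 2·solve(k-1), solve(0)=1. Closed form: (1+1)·2^3 - 1 = 15.

Answer: 15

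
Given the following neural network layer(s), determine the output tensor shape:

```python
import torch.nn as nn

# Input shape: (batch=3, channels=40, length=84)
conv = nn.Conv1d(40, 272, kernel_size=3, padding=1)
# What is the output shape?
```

Input: (3, 40, 84) -> Output: (3, 272, 84)

Answer: (3, 272, 84)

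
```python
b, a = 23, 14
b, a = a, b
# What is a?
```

Trace:
`b, a = 23, 14` → b = 23; a = 14
`b, a = a, b` → b = 14; a = 23
So a = 23

Answer: 23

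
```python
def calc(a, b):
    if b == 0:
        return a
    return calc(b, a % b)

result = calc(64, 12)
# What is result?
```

calc(64, 12) -> calc(12, 4) -> calc(4, 0) -> 4

Answer: 4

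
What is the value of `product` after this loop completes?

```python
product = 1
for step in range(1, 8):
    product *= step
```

7! = 5040
`product` takes the values: 1 → 2 → 6 → 24 → 120 → 720 → 5040

Answer: 5040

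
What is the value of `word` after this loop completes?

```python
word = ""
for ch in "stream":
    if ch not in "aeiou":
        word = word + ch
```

Remove vowels from 'stream'
`word` takes the values: "" → "s" → "st" → "str" → "strm"

Answer: "strm"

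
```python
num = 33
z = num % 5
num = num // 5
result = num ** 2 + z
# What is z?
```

Trace:
`num = 33` → num = 33
`z = num % 5` → z = 3
`num = num // 5` → num = 6
`result = num ** 2 + z` → result = 39
So z = 3

Answer: 3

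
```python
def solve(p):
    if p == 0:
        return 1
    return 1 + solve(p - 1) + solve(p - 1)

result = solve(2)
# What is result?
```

solve(p) = 1 + 2·solve(p-1), solve(0)=1. Closed form: (1+1)·2^2 - 1 = 7.

Answer: 7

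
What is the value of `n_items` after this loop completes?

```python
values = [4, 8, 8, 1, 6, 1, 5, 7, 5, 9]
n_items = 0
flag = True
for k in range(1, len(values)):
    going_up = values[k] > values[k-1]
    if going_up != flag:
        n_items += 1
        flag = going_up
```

Count direction changes in [4, 8, 8, 1, 6, 1, 5, 7, 5, 9]
`n_items` takes the values: 0 → 1 → 2 → 3 → 4 → 5 → 6

Answer: 6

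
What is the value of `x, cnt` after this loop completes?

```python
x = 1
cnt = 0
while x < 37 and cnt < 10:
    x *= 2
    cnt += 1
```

Double until >= 37 or 10 iterations
`x, cnt` takes the values: (1, 0) → (2, 0) → (2, 1) → (4, 1) → (4, 2) → (8, 2) → (8, 3) → (16, 3) → (16, 4) → (32, 4) → (32, 5) → (64, 5) → (64, 6)

Answer: 64, 6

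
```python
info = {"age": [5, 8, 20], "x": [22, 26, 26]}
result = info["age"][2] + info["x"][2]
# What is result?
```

Trace:
`info = {"age": [5, 8, 20], "x": [22, 26, 26]}` → info = {'age': [5, 8, 20], 'x': [22, 26, 26]}
`result = info["age"][2] + info["x"][2]` → result = 46
So result = 46

Answer: 46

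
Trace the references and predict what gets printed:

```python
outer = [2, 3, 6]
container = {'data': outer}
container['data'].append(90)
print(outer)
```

Key concept: dict holds reference to list.
Step by step:
`outer = [2, 3, 6]` → outer = [2, 3, 6]
`container = {'data': outer}` → container = {'data': [2, 3, 6]}
`container['data'].append(90)` → outer = [2, 3, 6, 90]; container = {'data': [2, 3, 6, 90]}
`print(outer)` → prints [2, 3, 6, 90]

Answer: [2, 3, 6, 90]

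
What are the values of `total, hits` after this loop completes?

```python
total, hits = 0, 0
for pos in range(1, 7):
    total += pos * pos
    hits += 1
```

Sum of squares and count
`total, hits` takes the values: (0, 0) → (1, 0) → (1, 1) → (5, 1) → (5, 2) → (14, 2) → (14, 3) → (30, 3) → (30, 4) → (55, 4) → (55, 5) → (91, 5) → (91, 6)

Answer: 91, 6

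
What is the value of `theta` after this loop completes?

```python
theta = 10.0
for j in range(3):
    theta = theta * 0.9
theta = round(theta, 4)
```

Exponential decay: 10.0 * 0.9^3
`theta` takes the values: 10.0 → 9.0 → 8.1 → 7.29

Answer: 7.29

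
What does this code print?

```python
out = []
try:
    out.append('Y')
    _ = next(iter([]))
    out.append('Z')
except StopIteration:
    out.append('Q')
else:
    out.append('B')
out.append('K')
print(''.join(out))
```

Execution trace: 'Y' (try body) → 'Q' (except StopIteration) → 'K' (after the try/except). Output: YQK

Answer: YQK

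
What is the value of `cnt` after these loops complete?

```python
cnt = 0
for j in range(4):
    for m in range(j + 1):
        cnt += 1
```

Triangle: 1 + 2 + ... + 4
`cnt` takes the values: 0 → 1 → 2 → 3 → 4 → 5 → 6 → 7 → 8 → 9 → 10

Answer: 10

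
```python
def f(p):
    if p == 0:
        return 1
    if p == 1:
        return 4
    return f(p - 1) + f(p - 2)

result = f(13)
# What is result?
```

Build up from base cases: f(0)=1, f(1)=4, f(2)=5, f(3)=9, f(4)=14, f(5)=23, f(6)=37, ..., f(13)=1076

Answer: 1076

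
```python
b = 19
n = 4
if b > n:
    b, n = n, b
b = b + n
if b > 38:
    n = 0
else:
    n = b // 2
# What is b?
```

Trace:
`b = 19` → b = 19
`n = 4` → n = 4
`if b > n: ...` → b > n is True → b = 4; n = 19
`b = b + n` → b = 23
`if b > 38: ...` → b > 38 is False, take else branch → n = 11
So b = 23

Answer: 23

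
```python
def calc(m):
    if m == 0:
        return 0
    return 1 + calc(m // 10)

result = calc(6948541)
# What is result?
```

Count of digits of 6948541: 7

Answer: 7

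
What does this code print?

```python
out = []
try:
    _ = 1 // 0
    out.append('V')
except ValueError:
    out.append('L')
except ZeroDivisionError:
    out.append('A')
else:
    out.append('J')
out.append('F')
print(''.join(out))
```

Execution trace: 'A' (except ZeroDivisionError) → 'F' (after the try/except). Output: AF

Answer: AF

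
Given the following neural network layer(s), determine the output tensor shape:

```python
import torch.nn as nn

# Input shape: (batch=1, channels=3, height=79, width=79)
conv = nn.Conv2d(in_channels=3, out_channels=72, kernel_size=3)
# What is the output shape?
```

Input: (1, 3, 79, 79) -> Output: (1, 72, 77, 77)

Answer: (1, 72, 77, 77)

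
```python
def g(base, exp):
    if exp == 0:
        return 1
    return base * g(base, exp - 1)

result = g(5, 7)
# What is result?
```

g(5, 7) = 5 * 5 * 5 * 5 * 5 * 5 * 5 = 78125

Answer: 78125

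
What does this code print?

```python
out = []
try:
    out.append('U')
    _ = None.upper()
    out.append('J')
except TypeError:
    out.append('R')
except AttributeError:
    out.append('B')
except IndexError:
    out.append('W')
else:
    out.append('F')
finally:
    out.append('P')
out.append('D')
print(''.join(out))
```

Execution trace: 'U' (try body) → 'B' (except AttributeError) → 'P' (finally) → 'D' (after the try/except). Output: UBPD

Answer: UBPD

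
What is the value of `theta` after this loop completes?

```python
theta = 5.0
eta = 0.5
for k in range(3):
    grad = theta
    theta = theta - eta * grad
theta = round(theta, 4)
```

Gradient descent: w = 5.0 * (1 - 0.5)^3
`theta` takes the values: 5.0 → 2.5 → 1.25 → 0.625

Answer: 0.625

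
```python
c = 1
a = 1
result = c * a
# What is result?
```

Trace:
`c = 1` → c = 1
`a = 1` → a = 1
`result = c * a` → result = 1
So result = 1

Answer: 1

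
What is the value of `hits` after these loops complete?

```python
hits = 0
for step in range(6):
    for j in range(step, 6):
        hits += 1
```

Upper triangle: 6 + 5 + ... + 1
`hits` takes the values: 0 → 1 → 2 → 3 → 4 → 5 → 6 → 7 → 8 → 9 → 10 → 11 → 12 → 13 → 14 → 15 → 16 → 17 → 18 → 19 → 20 → 21

Answer: 21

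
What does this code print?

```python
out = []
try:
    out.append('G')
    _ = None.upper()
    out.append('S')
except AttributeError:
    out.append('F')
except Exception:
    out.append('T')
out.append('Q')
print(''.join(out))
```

Execution trace: 'G' (try body) → 'F' (except AttributeError) → 'Q' (after the try/except). Output: GFQ

Answer: GFQ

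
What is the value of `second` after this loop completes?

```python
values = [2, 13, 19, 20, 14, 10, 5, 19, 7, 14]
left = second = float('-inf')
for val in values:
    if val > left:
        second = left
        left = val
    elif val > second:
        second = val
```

Second largest (with repeats) in [2, 13, 19, 20, 14, 10, 5, 19, 7, 14]
`second` takes the values: -inf → 2 → 13 → 19

Answer: 19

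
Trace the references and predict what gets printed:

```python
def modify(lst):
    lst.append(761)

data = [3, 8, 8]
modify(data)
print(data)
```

Key concept: function modifies passed list.
Step by step:
`data = [3, 8, 8]` → data = [3, 8, 8]
`modify(data)` → data = [3, 8, 8, 761]
`print(data)` → prints [3, 8, 8, 761]

Answer: [3, 8, 8, 761]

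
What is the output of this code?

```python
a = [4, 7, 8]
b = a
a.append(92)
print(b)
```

Key concept: basic list aliasing.
Step by step:
`a = [4, 7, 8]` → a = [4, 7, 8]
`b = a` → b = [4, 7, 8] (same object as a)
`a.append(92)` → a = [4, 7, 8, 92] (same object as b); b = [4, 7, 8, 92] (same object as a)
`print(b)` → prints [4, 7, 8, 92]

Answer: [4, 7, 8, 92]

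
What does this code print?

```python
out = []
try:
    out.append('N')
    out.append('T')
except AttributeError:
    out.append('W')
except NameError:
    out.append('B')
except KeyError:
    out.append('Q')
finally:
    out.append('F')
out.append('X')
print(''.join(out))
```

Execution trace: 'N' (try body) → 'T' (try body, no exception) → 'F' (finally) → 'X' (after the try/except). Output: NTFX

Answer: NTFX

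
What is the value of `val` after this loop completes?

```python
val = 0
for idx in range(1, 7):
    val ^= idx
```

XOR of 1 to 6
`val` takes the values: 0 → 1 → 3 → 0 → 4 → 1 → 7

Answer: 7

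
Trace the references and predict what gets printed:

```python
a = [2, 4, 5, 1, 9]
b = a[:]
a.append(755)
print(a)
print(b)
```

Key concept: slice [:] creates copy.
Step by step:
`a = [2, 4, 5, 1, 9]` → a = [2, 4, 5, 1, 9]
`b = a[:]` → b = [2, 4, 5, 1, 9]
`a.append(755)` → a = [2, 4, 5, 1, 9, 755]
`print(a)` → prints [2, 4, 5, 1, 9, 755]
`print(b)` → prints [2, 4, 5, 1, 9]

Answer:
[2, 4, 5, 1, 9, 755]
[2, 4, 5, 1, 9]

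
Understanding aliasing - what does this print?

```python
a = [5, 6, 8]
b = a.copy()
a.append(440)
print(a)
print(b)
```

Key concept: list.copy() creates independent copy.
Step by step:
`a = [5, 6, 8]` → a = [5, 6, 8]
`b = a.copy()` → b = [5, 6, 8]
`a.append(440)` → a = [5, 6, 8, 440]
`print(a)` → prints [5, 6, 8, 440]
`print(b)` → prints [5, 6, 8]

Answer:
[5, 6, 8, 440]
[5, 6, 8]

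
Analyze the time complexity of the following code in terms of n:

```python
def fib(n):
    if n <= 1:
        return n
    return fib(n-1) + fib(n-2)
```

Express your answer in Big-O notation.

This is Recursive Fibonacci (naive). Time complexity: O(2^n).

Answer: O(2^n)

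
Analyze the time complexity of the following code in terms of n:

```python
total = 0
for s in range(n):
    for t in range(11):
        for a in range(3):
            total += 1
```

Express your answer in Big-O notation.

Each loop level contributes: n × 1 × 1. Multiplying the contributions gives O(n).

Answer: O(n)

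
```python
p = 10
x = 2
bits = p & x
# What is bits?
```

Trace:
`p = 10` → p = 10
`x = 2` → x = 2
`bits = p & x` → bits = 2
So bits = 2

Answer: 2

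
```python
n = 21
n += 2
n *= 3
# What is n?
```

Trace:
`n = 21` → n = 21
`n += 2` → n = 23
`n *= 3` → n = 69
So n = 69

Answer: 69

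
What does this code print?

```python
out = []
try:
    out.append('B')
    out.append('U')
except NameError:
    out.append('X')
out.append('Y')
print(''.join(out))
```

Execution trace: 'B' (try body) → 'U' (try body, no exception) → 'Y' (after the try/except). Output: BUY

Answer: BUY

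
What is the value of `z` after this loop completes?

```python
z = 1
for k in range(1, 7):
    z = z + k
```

Start at 1, add 1 through 6
`z` takes the values: 1 → 2 → 4 → 7 → 11 → 16 → 22

Answer: 22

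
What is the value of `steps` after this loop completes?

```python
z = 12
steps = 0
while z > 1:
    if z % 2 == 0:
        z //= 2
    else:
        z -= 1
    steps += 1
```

Steps to reduce 12 to 1
`steps` takes the values: 0 → 1 → 2 → 3 → 4

Answer: 4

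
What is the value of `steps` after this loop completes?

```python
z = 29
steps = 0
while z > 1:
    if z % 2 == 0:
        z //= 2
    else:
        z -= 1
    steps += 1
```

Steps to reduce 29 to 1
`steps` takes the values: 0 → 1 → 2 → 3 → 4 → 5 → 6 → 7

Answer: 7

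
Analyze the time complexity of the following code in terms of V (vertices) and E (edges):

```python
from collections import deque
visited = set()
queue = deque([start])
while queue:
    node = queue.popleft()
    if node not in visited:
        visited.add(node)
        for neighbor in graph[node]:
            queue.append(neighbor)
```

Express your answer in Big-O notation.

This is Breadth-first search on a graph. Time complexity: O(V + E).

Answer: O(V + E)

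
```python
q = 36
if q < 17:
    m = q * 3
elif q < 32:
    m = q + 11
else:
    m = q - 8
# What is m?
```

Trace:
`q = 36` → q = 36
`if q < 17: ...` → q < 17 is False, q < 32 is False, take else branch → m = 28
So m = 28

Answer: 28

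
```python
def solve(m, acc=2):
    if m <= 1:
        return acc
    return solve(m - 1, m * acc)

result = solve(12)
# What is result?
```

Accumulator trace (n, acc): (12, 2) -> (11, 24) -> (10, 264) -> (9, 2640) -> (8, 23760) -> (7, 190080) -> (6, 1330560) -> (5, 7983360) -> (4, 39916800) -> (3, 159667200) -> (2, 479001600) -> (1, 958003200) -> return 958003200

Answer: 958003200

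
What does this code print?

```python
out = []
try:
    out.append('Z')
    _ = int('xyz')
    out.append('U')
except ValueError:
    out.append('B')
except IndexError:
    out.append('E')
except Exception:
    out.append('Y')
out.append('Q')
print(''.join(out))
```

Execution trace: 'Z' (try body) → 'B' (except ValueError) → 'Q' (after the try/except). Output: ZBQ

Answer: ZBQ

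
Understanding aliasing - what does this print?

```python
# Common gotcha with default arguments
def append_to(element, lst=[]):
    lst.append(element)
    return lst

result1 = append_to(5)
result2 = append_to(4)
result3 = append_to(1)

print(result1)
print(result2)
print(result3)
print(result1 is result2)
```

Key concept: mutable default argument gotcha.
Step by step:
`result1 = append_to(5)` → result1 = [5]
`result2 = append_to(4)` → result1 = [5, 4] (same object as result2); result2 = [5, 4] (same object as result1)
`result3 = append_to(1)` → result1 = [5, 4, 1] (same object as result2, result3); result2 = [5, 4, 1] (same object as result1, result3); result3 = [5, 4, 1] (same object as result1, result2)
`print(result1)` → prints [5, 4, 1]
`print(result2)` → prints [5, 4, 1]
`print(result3)` → prints [5, 4, 1]
`print(result1 is result2)` → prints True

Answer:
[5, 4, 1]
[5, 4, 1]
[5, 4, 1]
True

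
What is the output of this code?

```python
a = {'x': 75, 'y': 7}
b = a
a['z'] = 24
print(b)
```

Key concept: dict aliasing.
Step by step:
`a = {'x': 75, 'y': 7}` → a = {'x': 75, 'y': 7}
`b = a` → b = {'x': 75, 'y': 7} (same object as a)
`a['z'] = 24` → a = {'x': 75, 'y': 7, 'z': 24} (same object as b); b = {'x': 75, 'y': 7, 'z': 24} (same object as a)
`print(b)` → prints {'x': 75, 'y': 7, 'z': 24}

Answer: {'x': 75, 'y': 7, 'z': 24}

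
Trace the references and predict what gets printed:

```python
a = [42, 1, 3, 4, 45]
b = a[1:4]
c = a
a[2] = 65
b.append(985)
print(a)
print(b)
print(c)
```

Key concept: slice vs alias.
Step by step:
`a = [42, 1, 3, 4, 45]` → a = [42, 1, 3, 4, 45]
`b = a[1:4]` → b = [1, 3, 4]
`c = a` → c = [42, 1, 3, 4, 45] (same object as a)
`a[2] = 65` → a = [42, 1, 65, 4, 45] (same object as c); c = [42, 1, 65, 4, 45] (same object as a)
`b.append(985)` → b = [1, 3, 4, 985]
`print(a)` → prints [42, 1, 65, 4, 45]
`print(b)` → prints [1, 3, 4, 985]
`print(c)` → prints [42, 1, 65, 4, 45]

Answer:
[42, 1, 65, 4, 45]
[1, 3, 4, 985]
[42, 1, 65, 4, 45]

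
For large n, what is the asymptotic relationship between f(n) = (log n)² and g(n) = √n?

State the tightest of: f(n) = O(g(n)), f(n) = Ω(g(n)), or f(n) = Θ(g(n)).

(log n)² vs √n: f(n) = O(g(n)) but not Ω(g(n)) — √n grows strictly faster than (log n)².

Answer: f(n) = O(g(n)) but not Ω(g(n)) — √n grows strictly faster than (log n)².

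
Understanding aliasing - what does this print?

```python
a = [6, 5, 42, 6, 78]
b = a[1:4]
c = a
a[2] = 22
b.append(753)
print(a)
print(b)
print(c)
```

Key concept: slice vs alias.
Step by step:
`a = [6, 5, 42, 6, 78]` → a = [6, 5, 42, 6, 78]
`b = a[1:4]` → b = [5, 42, 6]
`c = a` → c = [6, 5, 42, 6, 78] (same object as a)
`a[2] = 22` → a = [6, 5, 22, 6, 78] (same object as c); c = [6, 5, 22, 6, 78] (same object as a)
`b.append(753)` → b = [5, 42, 6, 753]
`print(a)` → prints [6, 5, 22, 6, 78]
`print(b)` → prints [5, 42, 6, 753]
`print(c)` → prints [6, 5, 22, 6, 78]

Answer:
[6, 5, 22, 6, 78]
[5, 42, 6, 753]
[6, 5, 22, 6, 78]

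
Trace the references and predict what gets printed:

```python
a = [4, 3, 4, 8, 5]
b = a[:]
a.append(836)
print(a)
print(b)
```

Key concept: slice [:] creates copy.
Step by step:
`a = [4, 3, 4, 8, 5]` → a = [4, 3, 4, 8, 5]
`b = a[:]` → b = [4, 3, 4, 8, 5]
`a.append(836)` → a = [4, 3, 4, 8, 5, 836]
`print(a)` → prints [4, 3, 4, 8, 5, 836]
`print(b)` → prints [4, 3, 4, 8, 5]

Answer:
[4, 3, 4, 8, 5, 836]
[4, 3, 4, 8, 5]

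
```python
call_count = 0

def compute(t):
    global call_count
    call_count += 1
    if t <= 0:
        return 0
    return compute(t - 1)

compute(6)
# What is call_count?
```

Linear recursion stepping by 1: 7 calls from t=6 down to ≤0.

Answer: 7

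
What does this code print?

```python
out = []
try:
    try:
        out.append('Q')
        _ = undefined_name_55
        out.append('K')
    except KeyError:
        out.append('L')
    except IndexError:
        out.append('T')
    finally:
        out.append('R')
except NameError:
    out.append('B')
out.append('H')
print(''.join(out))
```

Execution trace: 'Q' (inner try body) → 'R' (inner finally) → 'B' (outer except NameError) → 'H' (after the try/except). Output: QRBH

Answer: QRBH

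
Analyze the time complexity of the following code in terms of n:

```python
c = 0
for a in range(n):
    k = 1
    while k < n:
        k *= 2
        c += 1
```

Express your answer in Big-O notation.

Each loop level contributes: n × log n. Multiplying the contributions gives O(n log n).

Answer: O(n log n)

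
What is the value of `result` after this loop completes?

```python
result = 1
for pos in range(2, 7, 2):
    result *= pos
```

Product of even numbers 2 to 6
`result` takes the values: 1 → 2 → 8 → 48

Answer: 48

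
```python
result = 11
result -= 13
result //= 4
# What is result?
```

Trace:
`result = 11` → result = 11
`result -= 13` → result = -2
`result //= 4` → result = -1
So result = -1

Answer: -1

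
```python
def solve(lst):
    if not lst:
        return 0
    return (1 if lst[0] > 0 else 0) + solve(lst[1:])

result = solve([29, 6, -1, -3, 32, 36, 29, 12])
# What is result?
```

Count of positive elements in [29, 6, -1, -3, 32, 36, 29, 12] = 6

Answer: 6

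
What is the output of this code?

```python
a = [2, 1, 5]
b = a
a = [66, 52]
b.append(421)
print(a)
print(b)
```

Key concept: rebinding vs mutation: a is rebound to a new list, b still points at the original.
Step by step:
`a = [2, 1, 5]` → a = [2, 1, 5]
`b = a` → b = [2, 1, 5] (same object as a)
`a = [66, 52]` → a = [66, 52]
`b.append(421)` → b = [2, 1, 5, 421]
`print(a)` → prints [66, 52]
`print(b)` → prints [2, 1, 5, 421]

Answer:
[66, 52]
[2, 1, 5, 421]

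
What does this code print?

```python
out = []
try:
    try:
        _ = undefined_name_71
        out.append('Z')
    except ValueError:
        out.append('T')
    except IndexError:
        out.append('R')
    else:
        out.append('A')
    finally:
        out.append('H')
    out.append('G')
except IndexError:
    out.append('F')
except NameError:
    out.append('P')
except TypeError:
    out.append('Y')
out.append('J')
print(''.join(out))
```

Execution trace: 'H' (inner finally) → 'P' (except NameError) → 'J' (after the try/except). Output: HPJ

Answer: HPJ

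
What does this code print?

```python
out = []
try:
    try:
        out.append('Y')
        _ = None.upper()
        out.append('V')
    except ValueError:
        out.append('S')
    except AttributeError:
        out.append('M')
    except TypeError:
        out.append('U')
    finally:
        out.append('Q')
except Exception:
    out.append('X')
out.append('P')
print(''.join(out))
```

Execution trace: 'Y' (inner try body) → 'M' (inner except AttributeError) → 'Q' (inner finally) → 'P' (after the try/except). Output: YMQP

Answer: YMQP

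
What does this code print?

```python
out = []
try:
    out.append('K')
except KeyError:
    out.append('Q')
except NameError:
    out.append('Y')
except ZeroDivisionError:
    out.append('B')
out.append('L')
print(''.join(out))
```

Execution trace: 'K' (try body, no exception) → 'L' (after the try/except). Output: KL

Answer: KL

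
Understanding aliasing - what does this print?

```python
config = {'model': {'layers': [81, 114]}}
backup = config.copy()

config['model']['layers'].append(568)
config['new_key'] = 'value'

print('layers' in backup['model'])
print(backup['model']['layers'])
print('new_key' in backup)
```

Key concept: shallow copy gotcha with nested dict.
Step by step:
`config = {'model': {'layers': [81, 114]}}` → config = {'model': {'layers': [81, 114]}}
`backup = config.copy()` → backup = {'model': {'layers': [81, 114]}}
`config['model']['layers'].append(568)` → config = {'model': {'layers': [81, 114, 568]}}; backup = {'model': {'layers': [81, 114, 568]}}
`config['new_key'] = 'value'` → config = {'model': {'layers': [81, 114, 568]}, 'new_key': 'value'}
`print('layers' in backup['model'])` → prints True
`print(backup['model']['layers'])` → prints [81, 114, 568]
`print('new_key' in backup)` → prints False

Answer:
True
[81, 114, 568]
False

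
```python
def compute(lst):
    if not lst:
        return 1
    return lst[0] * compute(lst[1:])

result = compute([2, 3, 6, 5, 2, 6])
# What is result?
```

Product over [2, 3, 6, 5, 2, 6] = 2 * 3 * 6 * 5 * 2 * 6 = 2160

Answer: 2160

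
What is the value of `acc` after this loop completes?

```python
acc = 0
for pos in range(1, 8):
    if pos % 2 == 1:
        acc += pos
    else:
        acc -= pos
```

Add odd, subtract even
`acc` takes the values: 0 → 1 → -1 → 2 → -2 → 3 → -3 → 4

Answer: 4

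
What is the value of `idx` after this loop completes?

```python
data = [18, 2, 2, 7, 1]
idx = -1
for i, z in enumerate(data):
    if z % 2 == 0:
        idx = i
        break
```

First even number index in [18, 2, 2, 7, 1]
`idx` takes the values: -1 → 0

Answer: 0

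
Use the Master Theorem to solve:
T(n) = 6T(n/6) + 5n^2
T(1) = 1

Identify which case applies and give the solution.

a=6, b=6, f(n)=5n^2. log_6(6) = 1. Since c=2 > 1 and the regularity condition holds (6(n/6)^2 = (6/6^2)n^2 with 6/6^2 < 1), Case 3 applies: T(n) = Θ(f(n)) = O(n^2).

Answer: O(n^2) - Case 3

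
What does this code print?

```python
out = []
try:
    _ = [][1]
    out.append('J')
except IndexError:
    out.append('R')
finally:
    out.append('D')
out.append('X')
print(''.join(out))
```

Execution trace: 'R' (except IndexError) → 'D' (finally) → 'X' (after the try/except). Output: RDX

Answer: RDX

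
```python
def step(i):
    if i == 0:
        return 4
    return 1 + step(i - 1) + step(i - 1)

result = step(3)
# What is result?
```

step(i) = 1 + 2·step(i-1), step(0)=4. Closed form: (4+1)·2^3 - 1 = 39.

Answer: 39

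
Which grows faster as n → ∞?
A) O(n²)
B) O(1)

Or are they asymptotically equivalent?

O(n²) vs O(1): Higher order terms dominate.

Answer: A) O(n²) grows faster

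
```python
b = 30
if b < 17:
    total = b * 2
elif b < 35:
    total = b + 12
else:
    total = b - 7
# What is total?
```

Trace:
`b = 30` → b = 30
`if b < 17: ...` → b < 17 is False, b < 35 is True → total = 42
So total = 42

Answer: 42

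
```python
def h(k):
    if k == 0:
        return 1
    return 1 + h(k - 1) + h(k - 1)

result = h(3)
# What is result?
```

h(k) = 1 + 2·h(k-1), h(0)=1. Closed form: (1+1)·2^3 - 1 = 15.

Answer: 15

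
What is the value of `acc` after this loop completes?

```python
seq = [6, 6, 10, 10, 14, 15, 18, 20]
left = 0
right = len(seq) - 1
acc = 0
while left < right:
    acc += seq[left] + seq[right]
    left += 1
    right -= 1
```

Sum of pairs from ends
`acc` takes the values: 0 → 26 → 50 → 75 → 99

Answer: 99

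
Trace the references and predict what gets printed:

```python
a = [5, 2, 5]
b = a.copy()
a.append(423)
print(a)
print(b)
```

Key concept: list.copy() creates independent copy.
Step by step:
`a = [5, 2, 5]` → a = [5, 2, 5]
`b = a.copy()` → b = [5, 2, 5]
`a.append(423)` → a = [5, 2, 5, 423]
`print(a)` → prints [5, 2, 5, 423]
`print(b)` → prints [5, 2, 5]

Answer:
[5, 2, 5, 423]
[5, 2, 5]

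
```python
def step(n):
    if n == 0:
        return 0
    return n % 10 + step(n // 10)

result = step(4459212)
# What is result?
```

Sum of digits of 4459212: 2 + 1 + 2 + 9 + 5 + 4 + 4 = 27

Answer: 27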